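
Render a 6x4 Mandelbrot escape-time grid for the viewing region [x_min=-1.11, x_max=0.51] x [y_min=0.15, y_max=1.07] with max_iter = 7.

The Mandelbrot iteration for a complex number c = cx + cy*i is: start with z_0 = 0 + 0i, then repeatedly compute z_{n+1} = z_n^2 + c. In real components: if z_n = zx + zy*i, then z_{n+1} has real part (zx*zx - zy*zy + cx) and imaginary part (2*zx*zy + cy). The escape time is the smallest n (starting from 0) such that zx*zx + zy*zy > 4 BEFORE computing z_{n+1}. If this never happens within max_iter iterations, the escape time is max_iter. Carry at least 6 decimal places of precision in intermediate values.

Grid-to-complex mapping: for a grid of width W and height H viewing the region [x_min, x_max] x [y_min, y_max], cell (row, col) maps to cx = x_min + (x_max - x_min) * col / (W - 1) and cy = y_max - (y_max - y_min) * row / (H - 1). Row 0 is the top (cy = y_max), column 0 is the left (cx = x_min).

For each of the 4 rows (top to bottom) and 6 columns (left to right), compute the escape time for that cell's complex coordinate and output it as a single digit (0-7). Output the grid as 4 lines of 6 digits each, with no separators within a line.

Answer: 334742
346763
577775
777775

Derivation:
(row=0, col=0): c = -1.1100 + 1.0700i → escape time 3
(row=0, col=1): c = -0.7860 + 1.0700i → escape time 3
(row=0, col=2): c = -0.4620 + 1.0700i → escape time 4
(row=0, col=3): c = -0.1380 + 1.0700i → escape time 7
(row=0, col=4): c = 0.1860 + 1.0700i → escape time 4
(row=0, col=5): c = 0.5100 + 1.0700i → escape time 2
(row=1, col=0): c = -1.1100 + 0.7633i → escape time 3
(row=1, col=1): c = -0.7860 + 0.7633i → escape time 4
(row=1, col=2): c = -0.4620 + 0.7633i → escape time 6
(row=1, col=3): c = -0.1380 + 0.7633i → escape time 7
(row=1, col=4): c = 0.1860 + 0.7633i → escape time 6
(row=1, col=5): c = 0.5100 + 0.7633i → escape time 3
(row=2, col=0): c = -1.1100 + 0.4567i → escape time 5
(row=2, col=1): c = -0.7860 + 0.4567i → escape time 7
(row=2, col=2): c = -0.4620 + 0.4567i → escape time 7
(row=2, col=3): c = -0.1380 + 0.4567i → escape time 7
(row=2, col=4): c = 0.1860 + 0.4567i → escape time 7
(row=2, col=5): c = 0.5100 + 0.4567i → escape time 5
(row=3, col=0): c = -1.1100 + 0.1500i → escape time 7
(row=3, col=1): c = -0.7860 + 0.1500i → escape time 7
(row=3, col=2): c = -0.4620 + 0.1500i → escape time 7
(row=3, col=3): c = -0.1380 + 0.1500i → escape time 7
(row=3, col=4): c = 0.1860 + 0.1500i → escape time 7
(row=3, col=5): c = 0.5100 + 0.1500i → escape time 5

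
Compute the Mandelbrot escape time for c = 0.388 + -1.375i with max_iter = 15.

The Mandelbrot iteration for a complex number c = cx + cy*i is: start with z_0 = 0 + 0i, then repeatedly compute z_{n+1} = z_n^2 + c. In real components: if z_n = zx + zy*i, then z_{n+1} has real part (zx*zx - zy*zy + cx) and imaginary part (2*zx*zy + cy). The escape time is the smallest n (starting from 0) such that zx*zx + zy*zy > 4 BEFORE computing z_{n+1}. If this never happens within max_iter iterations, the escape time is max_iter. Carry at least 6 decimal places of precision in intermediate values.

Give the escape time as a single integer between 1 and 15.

Answer: 2

Derivation:
z_0 = 0 + 0i, c = 0.3880 + -1.3750i
Iter 1: z = 0.3880 + -1.3750i, |z|^2 = 2.0412
Iter 2: z = -1.3521 + -2.4420i, |z|^2 = 7.7915
Escaped at iteration 2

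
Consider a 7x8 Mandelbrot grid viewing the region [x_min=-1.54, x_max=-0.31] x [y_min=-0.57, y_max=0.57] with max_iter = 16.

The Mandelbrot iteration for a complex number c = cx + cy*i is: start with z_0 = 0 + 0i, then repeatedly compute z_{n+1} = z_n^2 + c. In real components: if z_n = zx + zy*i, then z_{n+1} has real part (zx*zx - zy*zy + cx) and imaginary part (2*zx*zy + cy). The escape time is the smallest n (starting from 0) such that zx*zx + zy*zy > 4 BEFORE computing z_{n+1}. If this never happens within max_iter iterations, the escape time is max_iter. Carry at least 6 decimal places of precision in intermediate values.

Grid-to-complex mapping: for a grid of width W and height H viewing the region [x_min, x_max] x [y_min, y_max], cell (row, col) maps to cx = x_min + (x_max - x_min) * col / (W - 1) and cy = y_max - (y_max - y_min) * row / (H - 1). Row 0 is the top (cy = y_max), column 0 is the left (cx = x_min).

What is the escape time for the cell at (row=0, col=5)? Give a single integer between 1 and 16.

Answer: 16

Derivation:
z_0 = 0 + 0i, c = -0.5150 + 0.5700i
Iter 1: z = -0.5150 + 0.5700i, |z|^2 = 0.5901
Iter 2: z = -0.5747 + -0.0171i, |z|^2 = 0.3305
Iter 3: z = -0.1850 + 0.5897i, |z|^2 = 0.3819
Iter 4: z = -0.8285 + 0.3518i, |z|^2 = 0.8101
Iter 5: z = 0.0476 + -0.0129i, |z|^2 = 0.0024
Iter 6: z = -0.5129 + 0.5688i, |z|^2 = 0.5866
Iter 7: z = -0.5754 + -0.0135i, |z|^2 = 0.3313
Iter 8: z = -0.1841 + 0.5855i, |z|^2 = 0.3767
Iter 9: z = -0.8239 + 0.3545i, |z|^2 = 0.8045
Iter 10: z = 0.0382 + -0.0141i, |z|^2 = 0.0017
Iter 11: z = -0.5137 + 0.5689i, |z|^2 = 0.5876
Iter 12: z = -0.5747 + -0.0146i, |z|^2 = 0.3305
Iter 13: z = -0.1849 + 0.5867i, |z|^2 = 0.3784
Iter 14: z = -0.8251 + 0.3530i, |z|^2 = 0.8054
Iter 15: z = 0.0411 + -0.0126i, |z|^2 = 0.0018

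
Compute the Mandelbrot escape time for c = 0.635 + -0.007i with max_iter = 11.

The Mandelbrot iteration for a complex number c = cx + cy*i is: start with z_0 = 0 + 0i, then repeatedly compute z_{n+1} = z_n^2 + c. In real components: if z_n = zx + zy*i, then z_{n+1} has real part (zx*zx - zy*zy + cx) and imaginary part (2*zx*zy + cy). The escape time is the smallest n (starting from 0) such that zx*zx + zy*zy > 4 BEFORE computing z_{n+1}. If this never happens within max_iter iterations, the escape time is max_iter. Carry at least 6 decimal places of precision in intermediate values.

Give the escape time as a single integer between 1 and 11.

z_0 = 0 + 0i, c = 0.6350 + -0.0070i
Iter 1: z = 0.6350 + -0.0070i, |z|^2 = 0.4033
Iter 2: z = 1.0382 + -0.0159i, |z|^2 = 1.0781
Iter 3: z = 1.7126 + -0.0400i, |z|^2 = 2.9345
Iter 4: z = 3.5663 + -0.1440i, |z|^2 = 12.7389
Escaped at iteration 4

Answer: 4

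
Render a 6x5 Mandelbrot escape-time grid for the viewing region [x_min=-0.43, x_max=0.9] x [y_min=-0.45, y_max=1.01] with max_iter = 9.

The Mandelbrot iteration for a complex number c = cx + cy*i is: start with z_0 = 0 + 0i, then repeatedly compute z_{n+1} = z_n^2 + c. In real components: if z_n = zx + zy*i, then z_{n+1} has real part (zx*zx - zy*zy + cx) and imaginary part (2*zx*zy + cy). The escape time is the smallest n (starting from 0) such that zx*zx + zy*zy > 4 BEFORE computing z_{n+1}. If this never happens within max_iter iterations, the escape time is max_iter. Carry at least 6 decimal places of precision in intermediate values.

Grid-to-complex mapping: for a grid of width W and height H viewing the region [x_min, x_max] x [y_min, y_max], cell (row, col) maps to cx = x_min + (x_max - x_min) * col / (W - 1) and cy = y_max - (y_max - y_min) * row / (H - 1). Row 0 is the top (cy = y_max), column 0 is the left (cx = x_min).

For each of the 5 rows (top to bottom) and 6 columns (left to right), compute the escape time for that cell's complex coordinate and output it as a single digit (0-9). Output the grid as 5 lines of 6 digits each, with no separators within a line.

Answer: 494322
999932
999943
999943
999933

Derivation:
(row=0, col=0): c = -0.4300 + 1.0100i → escape time 4
(row=0, col=1): c = -0.1640 + 1.0100i → escape time 9
(row=0, col=2): c = 0.1020 + 1.0100i → escape time 4
(row=0, col=3): c = 0.3680 + 1.0100i → escape time 3
(row=0, col=4): c = 0.6340 + 1.0100i → escape time 2
(row=0, col=5): c = 0.9000 + 1.0100i → escape time 2
(row=1, col=0): c = -0.4300 + 0.6450i → escape time 9
(row=1, col=1): c = -0.1640 + 0.6450i → escape time 9
(row=1, col=2): c = 0.1020 + 0.6450i → escape time 9
(row=1, col=3): c = 0.3680 + 0.6450i → escape time 9
(row=1, col=4): c = 0.6340 + 0.6450i → escape time 3
(row=1, col=5): c = 0.9000 + 0.6450i → escape time 2
(row=2, col=0): c = -0.4300 + 0.2800i → escape time 9
(row=2, col=1): c = -0.1640 + 0.2800i → escape time 9
(row=2, col=2): c = 0.1020 + 0.2800i → escape time 9
(row=2, col=3): c = 0.3680 + 0.2800i → escape time 9
(row=2, col=4): c = 0.6340 + 0.2800i → escape time 4
(row=2, col=5): c = 0.9000 + 0.2800i → escape time 3
(row=3, col=0): c = -0.4300 + -0.0850i → escape time 9
(row=3, col=1): c = -0.1640 + -0.0850i → escape time 9
(row=3, col=2): c = 0.1020 + -0.0850i → escape time 9
(row=3, col=3): c = 0.3680 + -0.0850i → escape time 9
(row=3, col=4): c = 0.6340 + -0.0850i → escape time 4
(row=3, col=5): c = 0.9000 + -0.0850i → escape time 3
(row=4, col=0): c = -0.4300 + -0.4500i → escape time 9
(row=4, col=1): c = -0.1640 + -0.4500i → escape time 9
(row=4, col=2): c = 0.1020 + -0.4500i → escape time 9
(row=4, col=3): c = 0.3680 + -0.4500i → escape time 9
(row=4, col=4): c = 0.6340 + -0.4500i → escape time 3
(row=4, col=5): c = 0.9000 + -0.4500i → escape time 3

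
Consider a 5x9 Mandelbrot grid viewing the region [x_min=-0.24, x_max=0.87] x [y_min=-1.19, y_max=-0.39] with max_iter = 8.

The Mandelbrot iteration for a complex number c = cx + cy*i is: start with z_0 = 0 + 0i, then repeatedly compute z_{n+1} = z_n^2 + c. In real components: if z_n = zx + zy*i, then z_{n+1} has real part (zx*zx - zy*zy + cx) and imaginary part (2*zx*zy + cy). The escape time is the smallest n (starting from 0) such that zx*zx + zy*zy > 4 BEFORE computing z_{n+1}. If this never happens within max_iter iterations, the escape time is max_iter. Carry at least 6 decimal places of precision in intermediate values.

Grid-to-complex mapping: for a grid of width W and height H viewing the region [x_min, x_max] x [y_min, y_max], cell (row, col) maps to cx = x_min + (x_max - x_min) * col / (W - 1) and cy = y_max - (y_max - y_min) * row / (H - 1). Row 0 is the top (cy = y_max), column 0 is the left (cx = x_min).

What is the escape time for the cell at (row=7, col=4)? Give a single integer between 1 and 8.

Answer: 2

Derivation:
z_0 = 0 + 0i, c = 0.8700 + -1.0900i
Iter 1: z = 0.8700 + -1.0900i, |z|^2 = 1.9450
Iter 2: z = 0.4388 + -2.9866i, |z|^2 = 9.1123
Escaped at iteration 2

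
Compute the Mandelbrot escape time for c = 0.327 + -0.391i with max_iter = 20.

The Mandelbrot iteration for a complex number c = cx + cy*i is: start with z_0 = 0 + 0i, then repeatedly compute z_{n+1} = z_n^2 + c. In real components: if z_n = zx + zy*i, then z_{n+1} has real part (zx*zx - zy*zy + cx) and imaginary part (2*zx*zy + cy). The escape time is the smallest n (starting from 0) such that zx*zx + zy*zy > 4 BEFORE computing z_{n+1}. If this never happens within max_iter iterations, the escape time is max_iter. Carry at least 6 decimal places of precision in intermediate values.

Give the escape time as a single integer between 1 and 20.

z_0 = 0 + 0i, c = 0.3270 + -0.3910i
Iter 1: z = 0.3270 + -0.3910i, |z|^2 = 0.2598
Iter 2: z = 0.2810 + -0.6467i, |z|^2 = 0.4972
Iter 3: z = -0.0123 + -0.7545i, |z|^2 = 0.5694
Iter 4: z = -0.2421 + -0.3725i, |z|^2 = 0.1974
Iter 5: z = 0.2469 + -0.2106i, |z|^2 = 0.1053
Iter 6: z = 0.3436 + -0.4950i, |z|^2 = 0.3631
Iter 7: z = 0.2001 + -0.7311i, |z|^2 = 0.5746
Iter 8: z = -0.1675 + -0.6835i, |z|^2 = 0.4953
Iter 9: z = -0.1121 + -0.1620i, |z|^2 = 0.0388
Iter 10: z = 0.3133 + -0.3547i, |z|^2 = 0.2240
Iter 11: z = 0.2994 + -0.6133i, |z|^2 = 0.4657
Iter 12: z = 0.0405 + -0.7582i, |z|^2 = 0.5765
Iter 13: z = -0.2463 + -0.4525i, |z|^2 = 0.2654
Iter 14: z = 0.1829 + -0.1682i, |z|^2 = 0.0617
Iter 15: z = 0.3322 + -0.4525i, |z|^2 = 0.3151
Iter 16: z = 0.2326 + -0.6916i, |z|^2 = 0.5325
Iter 17: z = -0.0973 + -0.7127i, |z|^2 = 0.5174
Iter 18: z = -0.1715 + -0.2523i, |z|^2 = 0.0931
Iter 19: z = 0.2927 + -0.3044i, |z|^2 = 0.1784

Answer: 20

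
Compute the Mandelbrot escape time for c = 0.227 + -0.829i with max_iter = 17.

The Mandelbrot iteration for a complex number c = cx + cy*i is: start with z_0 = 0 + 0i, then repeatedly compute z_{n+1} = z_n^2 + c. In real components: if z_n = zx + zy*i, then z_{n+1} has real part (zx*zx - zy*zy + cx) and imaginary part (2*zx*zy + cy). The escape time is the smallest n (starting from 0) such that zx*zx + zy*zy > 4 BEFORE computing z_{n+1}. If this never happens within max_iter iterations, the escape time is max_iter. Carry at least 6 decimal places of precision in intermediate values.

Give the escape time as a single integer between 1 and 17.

z_0 = 0 + 0i, c = 0.2270 + -0.8290i
Iter 1: z = 0.2270 + -0.8290i, |z|^2 = 0.7388
Iter 2: z = -0.4087 + -1.2054i, |z|^2 = 1.6200
Iter 3: z = -1.0589 + 0.1563i, |z|^2 = 1.1456
Iter 4: z = 1.3238 + -1.1600i, |z|^2 = 3.0979
Iter 5: z = 0.6338 + -3.9001i, |z|^2 = 15.6124
Escaped at iteration 5

Answer: 5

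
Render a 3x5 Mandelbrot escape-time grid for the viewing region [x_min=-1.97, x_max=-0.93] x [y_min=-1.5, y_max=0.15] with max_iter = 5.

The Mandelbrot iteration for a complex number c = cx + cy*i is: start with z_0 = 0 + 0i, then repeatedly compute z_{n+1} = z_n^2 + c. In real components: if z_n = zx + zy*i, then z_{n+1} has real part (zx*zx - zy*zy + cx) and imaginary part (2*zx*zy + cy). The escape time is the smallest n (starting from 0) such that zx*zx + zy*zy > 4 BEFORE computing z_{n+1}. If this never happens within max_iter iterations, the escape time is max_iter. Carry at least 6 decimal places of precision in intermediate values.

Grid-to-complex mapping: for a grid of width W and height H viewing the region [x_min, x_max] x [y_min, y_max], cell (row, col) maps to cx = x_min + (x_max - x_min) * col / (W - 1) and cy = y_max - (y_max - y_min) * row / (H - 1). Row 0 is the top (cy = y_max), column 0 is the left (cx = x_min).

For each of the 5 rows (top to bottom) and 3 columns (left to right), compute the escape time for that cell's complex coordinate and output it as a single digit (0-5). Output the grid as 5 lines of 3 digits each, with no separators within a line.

(row=0, col=0): c = -1.9700 + 0.1500i → escape time 3
(row=0, col=1): c = -1.4500 + 0.1500i → escape time 5
(row=0, col=2): c = -0.9300 + 0.1500i → escape time 5
(row=1, col=0): c = -1.9700 + -0.2625i → escape time 3
(row=1, col=1): c = -1.4500 + -0.2625i → escape time 5
(row=1, col=2): c = -0.9300 + -0.2625i → escape time 5
(row=2, col=0): c = -1.9700 + -0.6750i → escape time 1
(row=2, col=1): c = -1.4500 + -0.6750i → escape time 3
(row=2, col=2): c = -0.9300 + -0.6750i → escape time 4
(row=3, col=0): c = -1.9700 + -1.0875i → escape time 1
(row=3, col=1): c = -1.4500 + -1.0875i → escape time 2
(row=3, col=2): c = -0.9300 + -1.0875i → escape time 3
(row=4, col=0): c = -1.9700 + -1.5000i → escape time 1
(row=4, col=1): c = -1.4500 + -1.5000i → escape time 1
(row=4, col=2): c = -0.9300 + -1.5000i → escape time 2

Answer: 355
355
134
123
112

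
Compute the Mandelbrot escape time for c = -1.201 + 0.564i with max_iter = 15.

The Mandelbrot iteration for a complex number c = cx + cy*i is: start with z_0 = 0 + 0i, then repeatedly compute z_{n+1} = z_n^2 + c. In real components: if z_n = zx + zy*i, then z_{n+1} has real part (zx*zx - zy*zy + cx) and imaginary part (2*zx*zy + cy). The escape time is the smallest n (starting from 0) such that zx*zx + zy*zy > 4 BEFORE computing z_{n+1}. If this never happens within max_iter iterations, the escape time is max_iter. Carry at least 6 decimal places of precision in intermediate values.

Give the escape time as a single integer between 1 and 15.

Answer: 4

Derivation:
z_0 = 0 + 0i, c = -1.2010 + 0.5640i
Iter 1: z = -1.2010 + 0.5640i, |z|^2 = 1.7605
Iter 2: z = -0.0767 + -0.7907i, |z|^2 = 0.6311
Iter 3: z = -1.8204 + 0.6853i, |z|^2 = 3.7834
Iter 4: z = 1.6431 + -1.9310i, |z|^2 = 6.4284
Escaped at iteration 4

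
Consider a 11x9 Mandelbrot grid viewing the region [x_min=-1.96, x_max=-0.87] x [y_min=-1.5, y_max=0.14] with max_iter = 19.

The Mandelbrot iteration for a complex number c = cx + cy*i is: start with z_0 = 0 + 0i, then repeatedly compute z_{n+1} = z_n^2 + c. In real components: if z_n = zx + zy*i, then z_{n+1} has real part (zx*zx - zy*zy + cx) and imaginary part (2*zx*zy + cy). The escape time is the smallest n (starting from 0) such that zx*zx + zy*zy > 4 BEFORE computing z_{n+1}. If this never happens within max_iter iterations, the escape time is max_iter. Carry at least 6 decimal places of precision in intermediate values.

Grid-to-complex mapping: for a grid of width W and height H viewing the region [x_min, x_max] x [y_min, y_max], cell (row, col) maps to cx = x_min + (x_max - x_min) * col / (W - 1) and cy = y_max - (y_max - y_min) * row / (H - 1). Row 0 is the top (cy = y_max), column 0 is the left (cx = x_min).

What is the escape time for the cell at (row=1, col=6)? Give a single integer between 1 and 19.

z_0 = 0 + 0i, c = -1.3060 + -0.0650i
Iter 1: z = -1.3060 + -0.0650i, |z|^2 = 1.7099
Iter 2: z = 0.3954 + 0.1048i, |z|^2 = 0.1673
Iter 3: z = -1.1606 + 0.0179i, |z|^2 = 1.3474
Iter 4: z = 0.0407 + -0.1065i, |z|^2 = 0.0130
Iter 5: z = -1.3157 + -0.0737i, |z|^2 = 1.7364
Iter 6: z = 0.4196 + 0.1289i, |z|^2 = 0.1926
Iter 7: z = -1.1466 + 0.0431i, |z|^2 = 1.3165
Iter 8: z = 0.0068 + -0.1639i, |z|^2 = 0.0269
Iter 9: z = -1.3328 + -0.0672i, |z|^2 = 1.7809
Iter 10: z = 0.4659 + 0.1142i, |z|^2 = 0.2301
Iter 11: z = -1.1020 + 0.0414i, |z|^2 = 1.2161
Iter 12: z = -0.0934 + -0.1562i, |z|^2 = 0.0331
Iter 13: z = -1.3217 + -0.0358i, |z|^2 = 1.7481
Iter 14: z = 0.4396 + 0.0297i, |z|^2 = 0.1941
Iter 15: z = -1.1137 + -0.0389i, |z|^2 = 1.2418
Iter 16: z = -0.0672 + 0.0216i, |z|^2 = 0.0050
Iter 17: z = -1.3019 + -0.0679i, |z|^2 = 1.6997
Iter 18: z = 0.3844 + 0.1118i, |z|^2 = 0.1603

Answer: 19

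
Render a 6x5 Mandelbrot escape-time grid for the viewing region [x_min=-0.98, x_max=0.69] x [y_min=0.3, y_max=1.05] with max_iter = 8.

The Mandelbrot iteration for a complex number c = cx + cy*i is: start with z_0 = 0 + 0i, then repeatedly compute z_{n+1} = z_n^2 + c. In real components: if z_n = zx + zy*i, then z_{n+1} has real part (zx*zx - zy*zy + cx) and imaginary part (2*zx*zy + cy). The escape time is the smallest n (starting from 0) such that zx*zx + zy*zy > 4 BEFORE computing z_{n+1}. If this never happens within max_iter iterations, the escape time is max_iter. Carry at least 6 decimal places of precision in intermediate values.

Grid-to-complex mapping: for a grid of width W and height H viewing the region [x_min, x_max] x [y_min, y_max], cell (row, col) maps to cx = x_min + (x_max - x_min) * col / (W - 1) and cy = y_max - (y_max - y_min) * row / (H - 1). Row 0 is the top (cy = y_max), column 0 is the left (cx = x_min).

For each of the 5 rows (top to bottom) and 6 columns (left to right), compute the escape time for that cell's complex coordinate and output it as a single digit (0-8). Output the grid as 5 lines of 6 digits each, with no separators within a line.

Answer: 335432
347842
478883
588883
888883

Derivation:
(row=0, col=0): c = -0.9800 + 1.0500i → escape time 3
(row=0, col=1): c = -0.6460 + 1.0500i → escape time 3
(row=0, col=2): c = -0.3120 + 1.0500i → escape time 5
(row=0, col=3): c = 0.0220 + 1.0500i → escape time 4
(row=0, col=4): c = 0.3560 + 1.0500i → escape time 3
(row=0, col=5): c = 0.6900 + 1.0500i → escape time 2
(row=1, col=0): c = -0.9800 + 0.8625i → escape time 3
(row=1, col=1): c = -0.6460 + 0.8625i → escape time 4
(row=1, col=2): c = -0.3120 + 0.8625i → escape time 7
(row=1, col=3): c = 0.0220 + 0.8625i → escape time 8
(row=1, col=4): c = 0.3560 + 0.8625i → escape time 4
(row=1, col=5): c = 0.6900 + 0.8625i → escape time 2
(row=2, col=0): c = -0.9800 + 0.6750i → escape time 4
(row=2, col=1): c = -0.6460 + 0.6750i → escape time 7
(row=2, col=2): c = -0.3120 + 0.6750i → escape time 8
(row=2, col=3): c = 0.0220 + 0.6750i → escape time 8
(row=2, col=4): c = 0.3560 + 0.6750i → escape time 8
(row=2, col=5): c = 0.6900 + 0.6750i → escape time 3
(row=3, col=0): c = -0.9800 + 0.4875i → escape time 5
(row=3, col=1): c = -0.6460 + 0.4875i → escape time 8
(row=3, col=2): c = -0.3120 + 0.4875i → escape time 8
(row=3, col=3): c = 0.0220 + 0.4875i → escape time 8
(row=3, col=4): c = 0.3560 + 0.4875i → escape time 8
(row=3, col=5): c = 0.6900 + 0.4875i → escape time 3
(row=4, col=0): c = -0.9800 + 0.3000i → escape time 8
(row=4, col=1): c = -0.6460 + 0.3000i → escape time 8
(row=4, col=2): c = -0.3120 + 0.3000i → escape time 8
(row=4, col=3): c = 0.0220 + 0.3000i → escape time 8
(row=4, col=4): c = 0.3560 + 0.3000i → escape time 8
(row=4, col=5): c = 0.6900 + 0.3000i → escape time 3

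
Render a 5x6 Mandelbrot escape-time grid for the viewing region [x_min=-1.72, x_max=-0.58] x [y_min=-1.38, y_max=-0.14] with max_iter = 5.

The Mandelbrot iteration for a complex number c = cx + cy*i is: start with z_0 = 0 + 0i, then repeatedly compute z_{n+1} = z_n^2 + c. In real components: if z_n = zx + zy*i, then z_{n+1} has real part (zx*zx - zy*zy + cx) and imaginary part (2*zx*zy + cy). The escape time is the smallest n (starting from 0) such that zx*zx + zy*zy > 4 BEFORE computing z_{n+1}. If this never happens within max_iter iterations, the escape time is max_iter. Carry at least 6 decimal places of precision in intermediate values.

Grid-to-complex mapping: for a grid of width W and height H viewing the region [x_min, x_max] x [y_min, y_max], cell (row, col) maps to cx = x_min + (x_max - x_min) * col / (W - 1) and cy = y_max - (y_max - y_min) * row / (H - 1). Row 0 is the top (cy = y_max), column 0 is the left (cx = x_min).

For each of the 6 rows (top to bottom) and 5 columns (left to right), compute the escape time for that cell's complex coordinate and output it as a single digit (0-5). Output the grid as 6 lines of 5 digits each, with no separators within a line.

Answer: 45555
34555
33355
23334
12333
12222

Derivation:
(row=0, col=0): c = -1.7200 + -0.1400i → escape time 4
(row=0, col=1): c = -1.4350 + -0.1400i → escape time 5
(row=0, col=2): c = -1.1500 + -0.1400i → escape time 5
(row=0, col=3): c = -0.8650 + -0.1400i → escape time 5
(row=0, col=4): c = -0.5800 + -0.1400i → escape time 5
(row=1, col=0): c = -1.7200 + -0.3880i → escape time 3
(row=1, col=1): c = -1.4350 + -0.3880i → escape time 4
(row=1, col=2): c = -1.1500 + -0.3880i → escape time 5
(row=1, col=3): c = -0.8650 + -0.3880i → escape time 5
(row=1, col=4): c = -0.5800 + -0.3880i → escape time 5
(row=2, col=0): c = -1.7200 + -0.6360i → escape time 3
(row=2, col=1): c = -1.4350 + -0.6360i → escape time 3
(row=2, col=2): c = -1.1500 + -0.6360i → escape time 3
(row=2, col=3): c = -0.8650 + -0.6360i → escape time 5
(row=2, col=4): c = -0.5800 + -0.6360i → escape time 5
(row=3, col=0): c = -1.7200 + -0.8840i → escape time 2
(row=3, col=1): c = -1.4350 + -0.8840i → escape time 3
(row=3, col=2): c = -1.1500 + -0.8840i → escape time 3
(row=3, col=3): c = -0.8650 + -0.8840i → escape time 3
(row=3, col=4): c = -0.5800 + -0.8840i → escape time 4
(row=4, col=0): c = -1.7200 + -1.1320i → escape time 1
(row=4, col=1): c = -1.4350 + -1.1320i → escape time 2
(row=4, col=2): c = -1.1500 + -1.1320i → escape time 3
(row=4, col=3): c = -0.8650 + -1.1320i → escape time 3
(row=4, col=4): c = -0.5800 + -1.1320i → escape time 3
(row=5, col=0): c = -1.7200 + -1.3800i → escape time 1
(row=5, col=1): c = -1.4350 + -1.3800i → escape time 2
(row=5, col=2): c = -1.1500 + -1.3800i → escape time 2
(row=5, col=3): c = -0.8650 + -1.3800i → escape time 2
(row=5, col=4): c = -0.5800 + -1.3800i → escape time 2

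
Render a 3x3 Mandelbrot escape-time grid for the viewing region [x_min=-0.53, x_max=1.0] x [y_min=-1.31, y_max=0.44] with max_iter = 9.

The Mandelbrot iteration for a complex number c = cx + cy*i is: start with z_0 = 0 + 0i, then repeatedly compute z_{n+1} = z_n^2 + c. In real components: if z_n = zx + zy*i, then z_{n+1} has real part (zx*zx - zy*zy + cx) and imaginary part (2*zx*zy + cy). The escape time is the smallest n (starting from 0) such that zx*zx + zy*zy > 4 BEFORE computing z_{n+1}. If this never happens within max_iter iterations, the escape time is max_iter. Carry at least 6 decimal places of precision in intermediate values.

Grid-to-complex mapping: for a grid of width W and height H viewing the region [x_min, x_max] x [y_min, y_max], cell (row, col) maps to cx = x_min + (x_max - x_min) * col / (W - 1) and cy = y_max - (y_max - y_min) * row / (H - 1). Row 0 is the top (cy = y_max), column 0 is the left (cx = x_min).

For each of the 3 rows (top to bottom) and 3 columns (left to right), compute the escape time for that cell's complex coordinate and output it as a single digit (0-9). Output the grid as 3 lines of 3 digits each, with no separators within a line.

Answer: 992
992
322

Derivation:
(row=0, col=0): c = -0.5300 + 0.4400i → escape time 9
(row=0, col=1): c = 0.2350 + 0.4400i → escape time 9
(row=0, col=2): c = 1.0000 + 0.4400i → escape time 2
(row=1, col=0): c = -0.5300 + -0.4350i → escape time 9
(row=1, col=1): c = 0.2350 + -0.4350i → escape time 9
(row=1, col=2): c = 1.0000 + -0.4350i → escape time 2
(row=2, col=0): c = -0.5300 + -1.3100i → escape time 3
(row=2, col=1): c = 0.2350 + -1.3100i → escape time 2
(row=2, col=2): c = 1.0000 + -1.3100i → escape time 2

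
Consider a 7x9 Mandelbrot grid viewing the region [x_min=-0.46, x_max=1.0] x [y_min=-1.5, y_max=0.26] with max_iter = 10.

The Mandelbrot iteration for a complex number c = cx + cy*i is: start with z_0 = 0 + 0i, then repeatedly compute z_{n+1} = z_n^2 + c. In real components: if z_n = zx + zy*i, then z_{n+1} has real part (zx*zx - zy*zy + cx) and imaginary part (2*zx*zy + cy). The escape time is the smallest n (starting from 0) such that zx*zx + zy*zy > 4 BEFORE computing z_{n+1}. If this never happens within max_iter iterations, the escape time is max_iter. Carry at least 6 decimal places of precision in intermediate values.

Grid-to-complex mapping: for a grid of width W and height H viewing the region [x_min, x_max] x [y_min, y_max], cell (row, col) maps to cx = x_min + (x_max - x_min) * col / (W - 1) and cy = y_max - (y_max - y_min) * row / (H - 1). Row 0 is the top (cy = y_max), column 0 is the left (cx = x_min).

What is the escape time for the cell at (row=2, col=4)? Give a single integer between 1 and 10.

Answer: 5

Derivation:
z_0 = 0 + 0i, c = 0.5133 + -0.1800i
Iter 1: z = 0.5133 + -0.1800i, |z|^2 = 0.2959
Iter 2: z = 0.7444 + -0.3648i, |z|^2 = 0.6873
Iter 3: z = 0.9345 + -0.7231i, |z|^2 = 1.3961
Iter 4: z = 0.8636 + -1.5315i, |z|^2 = 3.0913
Iter 5: z = -1.0863 + -2.8252i, |z|^2 = 9.1617
Escaped at iteration 5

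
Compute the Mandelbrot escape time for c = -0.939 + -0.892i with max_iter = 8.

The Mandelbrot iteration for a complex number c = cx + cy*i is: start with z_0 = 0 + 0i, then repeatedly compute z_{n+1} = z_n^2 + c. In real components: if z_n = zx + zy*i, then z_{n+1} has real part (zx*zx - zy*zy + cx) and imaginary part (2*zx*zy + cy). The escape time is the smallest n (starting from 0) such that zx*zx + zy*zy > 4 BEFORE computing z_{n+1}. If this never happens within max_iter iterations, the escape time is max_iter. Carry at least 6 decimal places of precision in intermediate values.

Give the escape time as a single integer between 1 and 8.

Answer: 3

Derivation:
z_0 = 0 + 0i, c = -0.9390 + -0.8920i
Iter 1: z = -0.9390 + -0.8920i, |z|^2 = 1.6774
Iter 2: z = -0.8529 + 0.7832i, |z|^2 = 1.3409
Iter 3: z = -0.8249 + -2.2280i, |z|^2 = 5.6444
Escaped at iteration 3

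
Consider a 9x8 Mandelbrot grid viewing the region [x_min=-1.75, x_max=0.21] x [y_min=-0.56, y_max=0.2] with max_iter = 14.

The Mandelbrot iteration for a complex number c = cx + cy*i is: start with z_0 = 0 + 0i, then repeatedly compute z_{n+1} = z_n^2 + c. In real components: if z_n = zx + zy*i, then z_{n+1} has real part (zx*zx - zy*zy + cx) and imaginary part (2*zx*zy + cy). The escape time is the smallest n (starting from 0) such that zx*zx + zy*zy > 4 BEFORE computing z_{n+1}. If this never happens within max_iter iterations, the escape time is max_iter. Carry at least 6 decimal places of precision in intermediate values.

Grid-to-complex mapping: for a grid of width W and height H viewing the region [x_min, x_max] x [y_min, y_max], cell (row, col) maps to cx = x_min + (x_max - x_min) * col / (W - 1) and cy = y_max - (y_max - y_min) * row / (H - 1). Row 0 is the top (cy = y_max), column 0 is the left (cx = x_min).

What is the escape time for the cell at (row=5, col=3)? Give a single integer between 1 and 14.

Answer: 12

Derivation:
z_0 = 0 + 0i, c = -1.0150 + -0.3429i
Iter 1: z = -1.0150 + -0.3429i, |z|^2 = 1.1478
Iter 2: z = -0.1023 + 0.3531i, |z|^2 = 0.1352
Iter 3: z = -1.1292 + -0.4151i, |z|^2 = 1.4475
Iter 4: z = 0.0878 + 0.5947i, |z|^2 = 0.3614
Iter 5: z = -1.3610 + -0.2384i, |z|^2 = 1.9090
Iter 6: z = 0.7804 + 0.3060i, |z|^2 = 0.7026
Iter 7: z = -0.4996 + 0.1347i, |z|^2 = 0.2678
Iter 8: z = -0.7835 + -0.4774i, |z|^2 = 0.8418
Iter 9: z = -0.6291 + 0.4053i, |z|^2 = 0.5600
Iter 10: z = -0.7835 + -0.8527i, |z|^2 = 1.3411
Iter 11: z = -1.1282 + 0.9934i, |z|^2 = 2.2598
Iter 12: z = -0.7290 + -2.5845i, |z|^2 = 7.2112
Escaped at iteration 12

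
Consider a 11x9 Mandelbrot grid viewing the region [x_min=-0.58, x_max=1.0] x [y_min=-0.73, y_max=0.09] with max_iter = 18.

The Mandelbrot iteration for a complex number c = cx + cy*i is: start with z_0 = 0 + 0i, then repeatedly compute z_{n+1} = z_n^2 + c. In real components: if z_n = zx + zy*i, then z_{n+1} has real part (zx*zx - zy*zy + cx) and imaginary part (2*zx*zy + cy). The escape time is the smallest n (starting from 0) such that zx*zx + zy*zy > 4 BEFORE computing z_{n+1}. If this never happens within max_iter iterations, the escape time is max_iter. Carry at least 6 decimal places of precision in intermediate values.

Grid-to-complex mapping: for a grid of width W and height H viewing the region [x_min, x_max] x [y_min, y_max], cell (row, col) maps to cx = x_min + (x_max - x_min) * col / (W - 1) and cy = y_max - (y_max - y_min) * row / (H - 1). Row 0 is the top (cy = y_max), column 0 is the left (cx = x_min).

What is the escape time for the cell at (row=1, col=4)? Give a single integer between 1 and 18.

Answer: 18

Derivation:
z_0 = 0 + 0i, c = 0.0520 + -0.0125i
Iter 1: z = 0.0520 + -0.0125i, |z|^2 = 0.0029
Iter 2: z = 0.0545 + -0.0138i, |z|^2 = 0.0032
Iter 3: z = 0.0548 + -0.0140i, |z|^2 = 0.0032
Iter 4: z = 0.0548 + -0.0140i, |z|^2 = 0.0032
Iter 5: z = 0.0548 + -0.0140i, |z|^2 = 0.0032
Iter 6: z = 0.0548 + -0.0140i, |z|^2 = 0.0032
Iter 7: z = 0.0548 + -0.0140i, |z|^2 = 0.0032
Iter 8: z = 0.0548 + -0.0140i, |z|^2 = 0.0032
Iter 9: z = 0.0548 + -0.0140i, |z|^2 = 0.0032
Iter 10: z = 0.0548 + -0.0140i, |z|^2 = 0.0032
Iter 11: z = 0.0548 + -0.0140i, |z|^2 = 0.0032
Iter 12: z = 0.0548 + -0.0140i, |z|^2 = 0.0032
Iter 13: z = 0.0548 + -0.0140i, |z|^2 = 0.0032
Iter 14: z = 0.0548 + -0.0140i, |z|^2 = 0.0032
Iter 15: z = 0.0548 + -0.0140i, |z|^2 = 0.0032
Iter 16: z = 0.0548 + -0.0140i, |z|^2 = 0.0032
Iter 17: z = 0.0548 + -0.0140i, |z|^2 = 0.0032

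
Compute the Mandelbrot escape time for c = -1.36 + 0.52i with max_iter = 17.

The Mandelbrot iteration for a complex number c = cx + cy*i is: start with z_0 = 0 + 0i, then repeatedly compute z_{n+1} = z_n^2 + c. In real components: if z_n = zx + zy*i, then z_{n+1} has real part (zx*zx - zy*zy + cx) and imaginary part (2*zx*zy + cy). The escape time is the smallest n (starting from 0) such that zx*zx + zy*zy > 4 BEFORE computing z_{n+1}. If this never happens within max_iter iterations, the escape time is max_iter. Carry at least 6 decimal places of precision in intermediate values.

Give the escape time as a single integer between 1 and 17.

Answer: 3

Derivation:
z_0 = 0 + 0i, c = -1.3600 + 0.5200i
Iter 1: z = -1.3600 + 0.5200i, |z|^2 = 2.1200
Iter 2: z = 0.2192 + -0.8944i, |z|^2 = 0.8480
Iter 3: z = -2.1119 + 0.1279i, |z|^2 = 4.4765
Escaped at iteration 3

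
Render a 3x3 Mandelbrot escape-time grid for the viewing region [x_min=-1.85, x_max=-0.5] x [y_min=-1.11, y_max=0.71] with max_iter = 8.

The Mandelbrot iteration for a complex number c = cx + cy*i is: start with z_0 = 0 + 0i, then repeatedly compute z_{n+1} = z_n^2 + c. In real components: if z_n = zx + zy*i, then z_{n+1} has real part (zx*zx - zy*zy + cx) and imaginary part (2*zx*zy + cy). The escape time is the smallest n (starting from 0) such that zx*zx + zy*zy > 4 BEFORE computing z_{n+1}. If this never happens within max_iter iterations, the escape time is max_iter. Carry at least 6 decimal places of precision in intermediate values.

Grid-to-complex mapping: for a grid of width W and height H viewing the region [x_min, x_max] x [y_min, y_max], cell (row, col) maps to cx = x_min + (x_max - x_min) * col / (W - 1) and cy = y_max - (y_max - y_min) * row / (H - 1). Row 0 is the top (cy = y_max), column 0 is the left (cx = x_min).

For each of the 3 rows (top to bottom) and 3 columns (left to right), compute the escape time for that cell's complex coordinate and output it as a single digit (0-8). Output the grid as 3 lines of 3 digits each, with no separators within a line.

Answer: 238
488
133

Derivation:
(row=0, col=0): c = -1.8500 + 0.7100i → escape time 2
(row=0, col=1): c = -1.1750 + 0.7100i → escape time 3
(row=0, col=2): c = -0.5000 + 0.7100i → escape time 8
(row=1, col=0): c = -1.8500 + -0.2000i → escape time 4
(row=1, col=1): c = -1.1750 + -0.2000i → escape time 8
(row=1, col=2): c = -0.5000 + -0.2000i → escape time 8
(row=2, col=0): c = -1.8500 + -1.1100i → escape time 1
(row=2, col=1): c = -1.1750 + -1.1100i → escape time 3
(row=2, col=2): c = -0.5000 + -1.1100i → escape time 3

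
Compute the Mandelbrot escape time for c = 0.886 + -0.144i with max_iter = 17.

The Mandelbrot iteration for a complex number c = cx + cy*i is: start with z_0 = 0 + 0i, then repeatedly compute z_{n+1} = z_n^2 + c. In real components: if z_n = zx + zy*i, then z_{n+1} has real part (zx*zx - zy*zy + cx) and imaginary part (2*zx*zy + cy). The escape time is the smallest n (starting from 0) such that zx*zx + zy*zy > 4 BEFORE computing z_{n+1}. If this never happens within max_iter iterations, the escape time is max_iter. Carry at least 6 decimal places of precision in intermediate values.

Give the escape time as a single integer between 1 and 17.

Answer: 3

Derivation:
z_0 = 0 + 0i, c = 0.8860 + -0.1440i
Iter 1: z = 0.8860 + -0.1440i, |z|^2 = 0.8057
Iter 2: z = 1.6503 + -0.3992i, |z|^2 = 2.8827
Iter 3: z = 3.4500 + -1.4615i, |z|^2 = 14.0385
Escaped at iteration 3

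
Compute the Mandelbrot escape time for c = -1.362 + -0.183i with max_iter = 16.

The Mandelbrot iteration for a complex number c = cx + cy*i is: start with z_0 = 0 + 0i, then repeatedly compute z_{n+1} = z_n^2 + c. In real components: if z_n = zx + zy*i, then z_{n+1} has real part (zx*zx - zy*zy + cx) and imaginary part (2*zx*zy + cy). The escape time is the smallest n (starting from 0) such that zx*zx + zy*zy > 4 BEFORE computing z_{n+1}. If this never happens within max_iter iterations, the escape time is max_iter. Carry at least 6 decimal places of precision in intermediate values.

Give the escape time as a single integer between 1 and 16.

z_0 = 0 + 0i, c = -1.3620 + -0.1830i
Iter 1: z = -1.3620 + -0.1830i, |z|^2 = 1.8885
Iter 2: z = 0.4596 + 0.3155i, |z|^2 = 0.3107
Iter 3: z = -1.2503 + 0.1070i, |z|^2 = 1.5748
Iter 4: z = 0.1899 + -0.4505i, |z|^2 = 0.2390
Iter 5: z = -1.5289 + -0.3541i, |z|^2 = 2.4629
Iter 6: z = 0.8501 + 0.8998i, |z|^2 = 1.5323
Iter 7: z = -1.4490 + 1.3468i, |z|^2 = 3.9136
Iter 8: z = -1.0763 + -4.0861i, |z|^2 = 17.8551
Escaped at iteration 8

Answer: 8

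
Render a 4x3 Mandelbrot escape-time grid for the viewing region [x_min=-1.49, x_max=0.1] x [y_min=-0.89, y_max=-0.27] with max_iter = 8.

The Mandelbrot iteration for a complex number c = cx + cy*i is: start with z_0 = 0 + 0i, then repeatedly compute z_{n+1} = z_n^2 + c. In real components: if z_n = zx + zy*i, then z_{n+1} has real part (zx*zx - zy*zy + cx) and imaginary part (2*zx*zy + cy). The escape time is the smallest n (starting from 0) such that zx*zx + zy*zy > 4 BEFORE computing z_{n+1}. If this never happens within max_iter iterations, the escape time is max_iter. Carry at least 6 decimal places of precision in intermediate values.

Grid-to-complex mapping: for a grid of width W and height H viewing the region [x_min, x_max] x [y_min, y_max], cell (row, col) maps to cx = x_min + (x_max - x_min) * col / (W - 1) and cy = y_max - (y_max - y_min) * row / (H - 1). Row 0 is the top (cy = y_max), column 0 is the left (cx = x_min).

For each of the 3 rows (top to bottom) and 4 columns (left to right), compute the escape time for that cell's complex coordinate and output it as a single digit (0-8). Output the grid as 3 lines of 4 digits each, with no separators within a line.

(row=0, col=0): c = -1.4900 + -0.2700i → escape time 5
(row=0, col=1): c = -0.9600 + -0.2700i → escape time 8
(row=0, col=2): c = -0.4300 + -0.2700i → escape time 8
(row=0, col=3): c = 0.1000 + -0.2700i → escape time 8
(row=1, col=0): c = -1.4900 + -0.5800i → escape time 3
(row=1, col=1): c = -0.9600 + -0.5800i → escape time 5
(row=1, col=2): c = -0.4300 + -0.5800i → escape time 8
(row=1, col=3): c = 0.1000 + -0.5800i → escape time 8
(row=2, col=0): c = -1.4900 + -0.8900i → escape time 3
(row=2, col=1): c = -0.9600 + -0.8900i → escape time 3
(row=2, col=2): c = -0.4300 + -0.8900i → escape time 5
(row=2, col=3): c = 0.1000 + -0.8900i → escape time 5

Answer: 5888
3588
3355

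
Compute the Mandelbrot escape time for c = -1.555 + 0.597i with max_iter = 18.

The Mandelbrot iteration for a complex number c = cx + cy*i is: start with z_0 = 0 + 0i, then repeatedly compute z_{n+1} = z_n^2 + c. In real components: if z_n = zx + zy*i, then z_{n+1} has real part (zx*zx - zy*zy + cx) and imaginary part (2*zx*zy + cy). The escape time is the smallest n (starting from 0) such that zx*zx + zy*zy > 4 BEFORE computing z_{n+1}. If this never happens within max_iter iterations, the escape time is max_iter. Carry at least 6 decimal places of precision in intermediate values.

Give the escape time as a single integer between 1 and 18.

Answer: 3

Derivation:
z_0 = 0 + 0i, c = -1.5550 + 0.5970i
Iter 1: z = -1.5550 + 0.5970i, |z|^2 = 2.7744
Iter 2: z = 0.5066 + -1.2597i, |z|^2 = 1.8434
Iter 3: z = -2.8851 + -0.6793i, |z|^2 = 8.7854
Escaped at iteration 3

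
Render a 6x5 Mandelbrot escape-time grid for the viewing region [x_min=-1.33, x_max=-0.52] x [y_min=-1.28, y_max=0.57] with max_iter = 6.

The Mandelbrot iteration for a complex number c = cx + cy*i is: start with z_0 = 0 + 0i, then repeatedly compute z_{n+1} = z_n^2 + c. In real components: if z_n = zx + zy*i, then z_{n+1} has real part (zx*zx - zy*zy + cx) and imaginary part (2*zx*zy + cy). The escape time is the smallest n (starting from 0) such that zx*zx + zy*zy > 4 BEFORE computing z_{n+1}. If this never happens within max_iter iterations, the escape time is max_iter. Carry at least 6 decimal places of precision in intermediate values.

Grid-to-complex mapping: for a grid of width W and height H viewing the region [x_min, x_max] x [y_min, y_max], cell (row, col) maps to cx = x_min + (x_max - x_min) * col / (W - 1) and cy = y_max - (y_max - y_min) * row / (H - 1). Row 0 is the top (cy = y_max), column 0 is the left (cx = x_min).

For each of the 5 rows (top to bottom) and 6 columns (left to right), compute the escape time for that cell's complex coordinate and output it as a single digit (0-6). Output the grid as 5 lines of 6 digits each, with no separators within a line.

Answer: 345566
666666
666666
333445
222333

Derivation:
(row=0, col=0): c = -1.3300 + 0.5700i → escape time 3
(row=0, col=1): c = -1.1680 + 0.5700i → escape time 4
(row=0, col=2): c = -1.0060 + 0.5700i → escape time 5
(row=0, col=3): c = -0.8440 + 0.5700i → escape time 5
(row=0, col=4): c = -0.6820 + 0.5700i → escape time 6
(row=0, col=5): c = -0.5200 + 0.5700i → escape time 6
(row=1, col=0): c = -1.3300 + 0.1075i → escape time 6
(row=1, col=1): c = -1.1680 + 0.1075i → escape time 6
(row=1, col=2): c = -1.0060 + 0.1075i → escape time 6
(row=1, col=3): c = -0.8440 + 0.1075i → escape time 6
(row=1, col=4): c = -0.6820 + 0.1075i → escape time 6
(row=1, col=5): c = -0.5200 + 0.1075i → escape time 6
(row=2, col=0): c = -1.3300 + -0.3550i → escape time 6
(row=2, col=1): c = -1.1680 + -0.3550i → escape time 6
(row=2, col=2): c = -1.0060 + -0.3550i → escape time 6
(row=2, col=3): c = -0.8440 + -0.3550i → escape time 6
(row=2, col=4): c = -0.6820 + -0.3550i → escape time 6
(row=2, col=5): c = -0.5200 + -0.3550i → escape time 6
(row=3, col=0): c = -1.3300 + -0.8175i → escape time 3
(row=3, col=1): c = -1.1680 + -0.8175i → escape time 3
(row=3, col=2): c = -1.0060 + -0.8175i → escape time 3
(row=3, col=3): c = -0.8440 + -0.8175i → escape time 4
(row=3, col=4): c = -0.6820 + -0.8175i → escape time 4
(row=3, col=5): c = -0.5200 + -0.8175i → escape time 5
(row=4, col=0): c = -1.3300 + -1.2800i → escape time 2
(row=4, col=1): c = -1.1680 + -1.2800i → escape time 2
(row=4, col=2): c = -1.0060 + -1.2800i → escape time 2
(row=4, col=3): c = -0.8440 + -1.2800i → escape time 3
(row=4, col=4): c = -0.6820 + -1.2800i → escape time 3
(row=4, col=5): c = -0.5200 + -1.2800i → escape time 3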